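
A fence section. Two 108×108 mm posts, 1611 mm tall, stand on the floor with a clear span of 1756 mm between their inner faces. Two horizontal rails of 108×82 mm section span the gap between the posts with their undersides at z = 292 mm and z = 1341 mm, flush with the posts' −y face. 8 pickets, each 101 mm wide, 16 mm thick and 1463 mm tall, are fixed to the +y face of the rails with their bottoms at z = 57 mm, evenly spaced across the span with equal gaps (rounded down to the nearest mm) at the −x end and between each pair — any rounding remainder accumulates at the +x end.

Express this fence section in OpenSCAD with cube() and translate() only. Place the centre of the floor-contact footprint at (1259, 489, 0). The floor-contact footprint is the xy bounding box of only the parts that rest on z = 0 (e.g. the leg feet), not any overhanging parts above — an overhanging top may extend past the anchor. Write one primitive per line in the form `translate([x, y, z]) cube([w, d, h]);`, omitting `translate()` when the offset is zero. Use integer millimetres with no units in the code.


translate([273, 435, 0]) cube([108, 108, 1611]);
translate([2137, 435, 0]) cube([108, 108, 1611]);
translate([381, 435, 292]) cube([1756, 108, 82]);
translate([381, 435, 1341]) cube([1756, 108, 82]);
translate([486, 543, 57]) cube([101, 16, 1463]);
translate([692, 543, 57]) cube([101, 16, 1463]);
translate([898, 543, 57]) cube([101, 16, 1463]);
translate([1104, 543, 57]) cube([101, 16, 1463]);
translate([1310, 543, 57]) cube([101, 16, 1463]);
translate([1516, 543, 57]) cube([101, 16, 1463]);
translate([1722, 543, 57]) cube([101, 16, 1463]);
translate([1928, 543, 57]) cube([101, 16, 1463]);


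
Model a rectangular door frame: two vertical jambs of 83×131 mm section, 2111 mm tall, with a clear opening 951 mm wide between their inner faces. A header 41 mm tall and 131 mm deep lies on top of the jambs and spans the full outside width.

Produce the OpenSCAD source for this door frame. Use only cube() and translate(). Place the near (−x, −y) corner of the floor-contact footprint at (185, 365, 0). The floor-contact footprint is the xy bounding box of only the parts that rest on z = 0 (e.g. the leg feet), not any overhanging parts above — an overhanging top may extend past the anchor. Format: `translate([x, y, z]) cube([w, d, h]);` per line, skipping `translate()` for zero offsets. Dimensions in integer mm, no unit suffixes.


translate([185, 365, 0]) cube([83, 131, 2111]);
translate([1219, 365, 0]) cube([83, 131, 2111]);
translate([185, 365, 2111]) cube([1117, 131, 41]);


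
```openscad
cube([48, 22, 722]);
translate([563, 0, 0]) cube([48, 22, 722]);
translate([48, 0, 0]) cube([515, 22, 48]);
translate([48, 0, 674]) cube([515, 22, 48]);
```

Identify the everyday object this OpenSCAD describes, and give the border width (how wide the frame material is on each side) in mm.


A picture frame. The border width is 48 mm.

Four thin pieces enclosing a rectangular opening — a picture frame. The two full-height stiles are 722 mm tall; the top rail sits at z = 674 and is 48 mm tall, so the border above the opening is 722 − 674 = 48 mm, matching the stile x-width.


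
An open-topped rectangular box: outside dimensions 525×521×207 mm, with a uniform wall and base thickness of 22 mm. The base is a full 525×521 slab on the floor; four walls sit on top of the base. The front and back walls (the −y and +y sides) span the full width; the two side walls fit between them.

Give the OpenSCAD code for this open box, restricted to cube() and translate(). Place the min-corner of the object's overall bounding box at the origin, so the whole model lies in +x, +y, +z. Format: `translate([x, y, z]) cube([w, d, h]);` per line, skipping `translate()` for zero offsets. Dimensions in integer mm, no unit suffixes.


cube([525, 521, 22]);
translate([0, 0, 22]) cube([525, 22, 185]);
translate([0, 499, 22]) cube([525, 22, 185]);
translate([0, 22, 22]) cube([22, 477, 185]);
translate([503, 22, 22]) cube([22, 477, 185]);


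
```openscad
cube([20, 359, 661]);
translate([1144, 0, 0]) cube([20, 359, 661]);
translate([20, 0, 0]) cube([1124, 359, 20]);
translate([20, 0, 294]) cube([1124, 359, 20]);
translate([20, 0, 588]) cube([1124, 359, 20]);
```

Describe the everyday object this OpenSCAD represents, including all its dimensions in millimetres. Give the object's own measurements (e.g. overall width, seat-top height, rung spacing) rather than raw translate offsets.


An open bookshelf. Two side panels, each 20 mm thick, 359 mm deep and 661 mm tall, stand 1164 mm apart (outside-to-outside). Between them sit 3 shelves, each 20 mm thick and 359 mm deep, spanning the full gap between the sides. The bottom shelf rests on the floor (its underside at z = 0) and the clear gap between one shelf's top and the next shelf's underside is 274 mm.


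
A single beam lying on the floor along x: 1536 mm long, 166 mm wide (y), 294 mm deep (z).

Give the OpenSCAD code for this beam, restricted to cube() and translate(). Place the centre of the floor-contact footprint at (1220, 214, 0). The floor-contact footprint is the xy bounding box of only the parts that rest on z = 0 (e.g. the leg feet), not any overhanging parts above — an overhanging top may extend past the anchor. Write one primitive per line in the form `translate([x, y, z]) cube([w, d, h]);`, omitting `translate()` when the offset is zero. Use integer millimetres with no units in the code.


translate([452, 131, 0]) cube([1536, 166, 294]);


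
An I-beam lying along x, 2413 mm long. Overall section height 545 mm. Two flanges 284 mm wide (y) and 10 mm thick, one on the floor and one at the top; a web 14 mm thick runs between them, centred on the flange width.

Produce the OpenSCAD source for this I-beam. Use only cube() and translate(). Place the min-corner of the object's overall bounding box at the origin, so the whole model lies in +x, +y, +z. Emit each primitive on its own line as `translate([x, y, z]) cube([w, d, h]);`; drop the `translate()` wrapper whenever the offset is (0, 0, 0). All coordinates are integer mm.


cube([2413, 284, 10]);
translate([0, 135, 10]) cube([2413, 14, 525]);
translate([0, 0, 535]) cube([2413, 284, 10]);


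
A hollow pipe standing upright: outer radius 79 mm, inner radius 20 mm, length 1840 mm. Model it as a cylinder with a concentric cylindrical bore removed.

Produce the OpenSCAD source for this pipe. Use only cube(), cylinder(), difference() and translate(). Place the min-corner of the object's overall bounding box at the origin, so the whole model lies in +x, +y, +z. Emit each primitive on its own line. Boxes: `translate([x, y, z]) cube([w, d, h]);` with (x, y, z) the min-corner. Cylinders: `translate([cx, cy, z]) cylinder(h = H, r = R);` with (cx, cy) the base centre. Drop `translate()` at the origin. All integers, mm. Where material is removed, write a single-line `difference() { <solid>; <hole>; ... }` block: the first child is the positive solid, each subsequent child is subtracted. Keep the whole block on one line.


difference() { translate([79, 79, 0]) cylinder(h = 1840, r = 79); translate([79, 79, 0]) cylinder(h = 1840, r = 20); }


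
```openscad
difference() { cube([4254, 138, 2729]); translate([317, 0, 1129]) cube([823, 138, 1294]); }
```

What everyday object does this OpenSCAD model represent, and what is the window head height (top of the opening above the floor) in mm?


A wall with a window opening. The window head height is 2423 mm.

A wall with a rectangular opening subtracted — a window. Sill at z = 1129, opening 1294 mm tall, so the head is at 1129 + 1294 = 2423 mm.


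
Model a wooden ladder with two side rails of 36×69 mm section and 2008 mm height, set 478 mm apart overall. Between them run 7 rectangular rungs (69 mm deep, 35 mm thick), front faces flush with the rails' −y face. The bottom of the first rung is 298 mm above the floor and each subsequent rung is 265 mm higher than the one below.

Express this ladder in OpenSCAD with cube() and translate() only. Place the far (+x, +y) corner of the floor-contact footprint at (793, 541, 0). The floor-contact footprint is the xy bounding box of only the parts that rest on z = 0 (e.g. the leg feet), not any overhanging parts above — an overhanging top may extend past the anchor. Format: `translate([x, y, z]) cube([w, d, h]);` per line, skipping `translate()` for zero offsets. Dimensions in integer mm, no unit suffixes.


// rung span = 478 - 2*36 = 406
// rung[k] z = 298 + k*265
translate([315, 472, 0]) cube([36, 69, 2008]);
translate([757, 472, 0]) cube([36, 69, 2008]);
translate([351, 472, 298]) cube([406, 69, 35]);
translate([351, 472, 563]) cube([406, 69, 35]);
translate([351, 472, 828]) cube([406, 69, 35]);
translate([351, 472, 1093]) cube([406, 69, 35]);
translate([351, 472, 1358]) cube([406, 69, 35]);
translate([351, 472, 1623]) cube([406, 69, 35]);
translate([351, 472, 1888]) cube([406, 69, 35]);


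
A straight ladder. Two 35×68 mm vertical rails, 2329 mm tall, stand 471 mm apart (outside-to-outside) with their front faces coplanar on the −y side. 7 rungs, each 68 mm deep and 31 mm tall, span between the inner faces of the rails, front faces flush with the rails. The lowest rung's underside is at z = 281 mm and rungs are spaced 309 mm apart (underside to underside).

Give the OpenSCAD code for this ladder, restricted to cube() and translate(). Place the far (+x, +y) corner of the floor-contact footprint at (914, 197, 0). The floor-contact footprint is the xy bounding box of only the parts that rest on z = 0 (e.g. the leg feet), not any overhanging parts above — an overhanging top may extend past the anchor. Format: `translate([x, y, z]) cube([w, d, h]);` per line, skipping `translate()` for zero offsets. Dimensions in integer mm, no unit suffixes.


translate([443, 129, 0]) cube([35, 68, 2329]);
translate([879, 129, 0]) cube([35, 68, 2329]);
translate([478, 129, 281]) cube([401, 68, 31]);
translate([478, 129, 590]) cube([401, 68, 31]);
translate([478, 129, 899]) cube([401, 68, 31]);
translate([478, 129, 1208]) cube([401, 68, 31]);
translate([478, 129, 1517]) cube([401, 68, 31]);
translate([478, 129, 1826]) cube([401, 68, 31]);
translate([478, 129, 2135]) cube([401, 68, 31]);


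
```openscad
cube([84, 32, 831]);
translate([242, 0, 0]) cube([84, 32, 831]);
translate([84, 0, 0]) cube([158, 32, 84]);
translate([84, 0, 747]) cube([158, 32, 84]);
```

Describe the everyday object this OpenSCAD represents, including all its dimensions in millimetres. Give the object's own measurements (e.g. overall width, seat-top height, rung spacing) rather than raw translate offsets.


A rectangular picture frame lying in the x–z plane (depth along y). The opening is 158 mm wide (x) by 663 mm tall (z), surrounded by a border 84 mm wide on all four sides. The frame is 32 mm deep and is made of two full-height vertical stiles with two horizontal rails fitted between them.


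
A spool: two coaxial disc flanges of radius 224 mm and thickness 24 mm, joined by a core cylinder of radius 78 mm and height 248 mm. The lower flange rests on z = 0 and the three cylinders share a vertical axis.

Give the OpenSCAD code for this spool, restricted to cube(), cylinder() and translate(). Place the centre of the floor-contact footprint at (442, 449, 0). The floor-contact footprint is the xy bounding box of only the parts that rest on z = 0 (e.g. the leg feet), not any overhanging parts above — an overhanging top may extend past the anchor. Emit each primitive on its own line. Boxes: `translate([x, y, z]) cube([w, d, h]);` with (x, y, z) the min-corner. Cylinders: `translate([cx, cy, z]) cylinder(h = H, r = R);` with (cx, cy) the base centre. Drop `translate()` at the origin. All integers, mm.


translate([442, 449, 0]) cylinder(h = 24, r = 224);
translate([442, 449, 24]) cylinder(h = 248, r = 78);
translate([442, 449, 272]) cylinder(h = 24, r = 224);


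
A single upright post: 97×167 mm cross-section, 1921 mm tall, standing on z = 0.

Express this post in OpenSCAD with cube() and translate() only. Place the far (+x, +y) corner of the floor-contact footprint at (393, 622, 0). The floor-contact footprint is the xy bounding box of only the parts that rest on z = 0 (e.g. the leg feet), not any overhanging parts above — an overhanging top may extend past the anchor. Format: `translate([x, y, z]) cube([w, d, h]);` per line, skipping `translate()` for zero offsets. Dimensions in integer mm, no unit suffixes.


translate([296, 455, 0]) cube([97, 167, 1921]);


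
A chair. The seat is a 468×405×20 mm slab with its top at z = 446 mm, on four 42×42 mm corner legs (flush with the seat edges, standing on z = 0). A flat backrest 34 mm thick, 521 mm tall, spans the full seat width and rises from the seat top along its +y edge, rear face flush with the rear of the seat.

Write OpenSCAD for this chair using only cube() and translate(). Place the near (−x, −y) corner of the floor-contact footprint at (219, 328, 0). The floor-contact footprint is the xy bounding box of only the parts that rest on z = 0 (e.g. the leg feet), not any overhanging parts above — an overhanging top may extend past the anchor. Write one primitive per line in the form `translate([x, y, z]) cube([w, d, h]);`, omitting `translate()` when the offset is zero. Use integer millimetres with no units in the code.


translate([219, 328, 426]) cube([468, 405, 20]);
translate([219, 328, 0]) cube([42, 42, 426]);
translate([645, 328, 0]) cube([42, 42, 426]);
translate([219, 691, 0]) cube([42, 42, 426]);
translate([645, 691, 0]) cube([42, 42, 426]);
translate([219, 699, 446]) cube([468, 34, 521]);


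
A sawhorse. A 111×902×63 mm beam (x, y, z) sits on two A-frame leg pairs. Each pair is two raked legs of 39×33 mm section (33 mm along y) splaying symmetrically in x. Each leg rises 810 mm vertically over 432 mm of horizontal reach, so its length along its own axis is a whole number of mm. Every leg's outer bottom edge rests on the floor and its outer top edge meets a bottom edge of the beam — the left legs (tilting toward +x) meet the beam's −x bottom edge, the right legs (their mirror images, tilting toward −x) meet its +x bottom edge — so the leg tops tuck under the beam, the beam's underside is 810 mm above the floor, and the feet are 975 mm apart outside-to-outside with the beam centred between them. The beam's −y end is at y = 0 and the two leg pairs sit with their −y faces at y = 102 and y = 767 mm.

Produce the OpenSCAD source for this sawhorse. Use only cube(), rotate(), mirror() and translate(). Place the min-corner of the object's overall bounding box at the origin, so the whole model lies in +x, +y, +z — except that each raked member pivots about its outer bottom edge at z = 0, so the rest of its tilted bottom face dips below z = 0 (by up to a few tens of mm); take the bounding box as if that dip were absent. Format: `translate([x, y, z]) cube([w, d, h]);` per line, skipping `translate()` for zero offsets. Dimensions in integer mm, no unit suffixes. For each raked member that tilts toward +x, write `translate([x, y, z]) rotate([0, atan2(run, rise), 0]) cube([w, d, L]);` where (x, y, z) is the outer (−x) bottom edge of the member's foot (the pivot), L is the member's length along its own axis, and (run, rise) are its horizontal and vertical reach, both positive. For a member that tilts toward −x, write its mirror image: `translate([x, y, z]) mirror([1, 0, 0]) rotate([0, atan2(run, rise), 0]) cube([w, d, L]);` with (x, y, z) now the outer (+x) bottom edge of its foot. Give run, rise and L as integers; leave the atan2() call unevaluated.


translate([432, 0, 810]) cube([111, 902, 63]);
translate([0, 102, 0]) rotate([0, atan2(432, 810), 0]) cube([39, 33, 918]);
translate([975, 102, 0]) mirror([1, 0, 0]) rotate([0, atan2(432, 810), 0]) cube([39, 33, 918]);
translate([0, 767, 0]) rotate([0, atan2(432, 810), 0]) cube([39, 33, 918]);
translate([975, 767, 0]) mirror([1, 0, 0]) rotate([0, atan2(432, 810), 0]) cube([39, 33, 918]);


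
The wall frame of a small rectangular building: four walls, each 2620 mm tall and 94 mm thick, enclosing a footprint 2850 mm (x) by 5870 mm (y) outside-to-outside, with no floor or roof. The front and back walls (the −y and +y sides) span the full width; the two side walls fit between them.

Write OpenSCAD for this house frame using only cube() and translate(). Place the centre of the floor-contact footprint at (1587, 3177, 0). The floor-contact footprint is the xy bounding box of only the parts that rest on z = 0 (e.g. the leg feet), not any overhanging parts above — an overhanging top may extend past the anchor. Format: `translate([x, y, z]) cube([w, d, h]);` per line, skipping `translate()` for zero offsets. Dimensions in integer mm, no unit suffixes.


translate([162, 242, 0]) cube([2850, 94, 2620]);
translate([162, 6018, 0]) cube([2850, 94, 2620]);
translate([162, 336, 0]) cube([94, 5682, 2620]);
translate([2918, 336, 0]) cube([94, 5682, 2620]);


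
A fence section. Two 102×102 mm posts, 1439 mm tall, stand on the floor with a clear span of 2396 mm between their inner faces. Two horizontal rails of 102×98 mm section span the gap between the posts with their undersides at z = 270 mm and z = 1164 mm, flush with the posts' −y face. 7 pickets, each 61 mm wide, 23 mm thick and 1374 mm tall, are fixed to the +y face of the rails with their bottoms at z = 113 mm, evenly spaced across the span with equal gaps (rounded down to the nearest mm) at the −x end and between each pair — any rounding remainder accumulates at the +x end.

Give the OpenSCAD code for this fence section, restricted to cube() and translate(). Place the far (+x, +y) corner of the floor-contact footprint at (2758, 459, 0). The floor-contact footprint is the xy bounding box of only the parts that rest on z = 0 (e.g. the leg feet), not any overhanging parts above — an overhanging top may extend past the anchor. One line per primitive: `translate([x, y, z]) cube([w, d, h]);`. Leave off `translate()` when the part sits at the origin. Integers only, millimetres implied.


translate([158, 357, 0]) cube([102, 102, 1439]);
translate([2656, 357, 0]) cube([102, 102, 1439]);
translate([260, 357, 270]) cube([2396, 102, 98]);
translate([260, 357, 1164]) cube([2396, 102, 98]);
translate([506, 459, 113]) cube([61, 23, 1374]);
translate([813, 459, 113]) cube([61, 23, 1374]);
translate([1120, 459, 113]) cube([61, 23, 1374]);
translate([1427, 459, 113]) cube([61, 23, 1374]);
translate([1734, 459, 113]) cube([61, 23, 1374]);
translate([2041, 459, 113]) cube([61, 23, 1374]);
translate([2348, 459, 113]) cube([61, 23, 1374]);


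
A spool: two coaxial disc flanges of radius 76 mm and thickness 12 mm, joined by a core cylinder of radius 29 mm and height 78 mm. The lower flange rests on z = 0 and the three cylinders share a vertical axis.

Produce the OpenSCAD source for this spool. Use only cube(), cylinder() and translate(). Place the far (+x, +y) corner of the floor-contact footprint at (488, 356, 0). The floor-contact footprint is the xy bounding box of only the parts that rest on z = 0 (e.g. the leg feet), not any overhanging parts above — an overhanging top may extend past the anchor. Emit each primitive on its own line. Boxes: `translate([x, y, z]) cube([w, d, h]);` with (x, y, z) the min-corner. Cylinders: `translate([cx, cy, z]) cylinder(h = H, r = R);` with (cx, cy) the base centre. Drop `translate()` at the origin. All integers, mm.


translate([412, 280, 0]) cylinder(h = 12, r = 76);
translate([412, 280, 12]) cylinder(h = 78, r = 29);
translate([412, 280, 90]) cylinder(h = 12, r = 76);


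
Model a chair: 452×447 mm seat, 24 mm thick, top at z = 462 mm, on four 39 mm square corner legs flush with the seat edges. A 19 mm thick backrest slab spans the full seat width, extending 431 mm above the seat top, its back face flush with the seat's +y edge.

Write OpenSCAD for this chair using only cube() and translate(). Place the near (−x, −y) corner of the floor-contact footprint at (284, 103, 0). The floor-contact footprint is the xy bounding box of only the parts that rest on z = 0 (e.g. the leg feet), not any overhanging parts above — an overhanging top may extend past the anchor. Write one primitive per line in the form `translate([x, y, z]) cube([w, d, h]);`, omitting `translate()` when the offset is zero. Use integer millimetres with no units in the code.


translate([284, 103, 438]) cube([452, 447, 24]);
translate([284, 103, 0]) cube([39, 39, 438]);
translate([697, 103, 0]) cube([39, 39, 438]);
translate([284, 511, 0]) cube([39, 39, 438]);
translate([697, 511, 0]) cube([39, 39, 438]);
translate([284, 531, 462]) cube([452, 19, 431]);


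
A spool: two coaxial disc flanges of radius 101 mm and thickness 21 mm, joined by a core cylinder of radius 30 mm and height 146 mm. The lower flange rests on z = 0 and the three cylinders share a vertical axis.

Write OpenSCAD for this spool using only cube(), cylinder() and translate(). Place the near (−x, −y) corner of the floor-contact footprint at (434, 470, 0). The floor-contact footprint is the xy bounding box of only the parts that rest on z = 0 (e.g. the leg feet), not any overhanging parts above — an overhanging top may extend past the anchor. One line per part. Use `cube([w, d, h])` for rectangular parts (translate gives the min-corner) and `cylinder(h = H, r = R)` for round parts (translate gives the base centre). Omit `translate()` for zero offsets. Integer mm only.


translate([535, 571, 0]) cylinder(h = 21, r = 101);
translate([535, 571, 21]) cylinder(h = 146, r = 30);
translate([535, 571, 167]) cylinder(h = 21, r = 101);


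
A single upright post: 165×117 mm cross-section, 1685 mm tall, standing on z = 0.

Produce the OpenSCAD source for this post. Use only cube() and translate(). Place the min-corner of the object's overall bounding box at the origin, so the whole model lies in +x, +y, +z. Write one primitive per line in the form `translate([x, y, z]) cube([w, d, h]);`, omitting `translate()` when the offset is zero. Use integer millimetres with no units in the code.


cube([165, 117, 1685]);


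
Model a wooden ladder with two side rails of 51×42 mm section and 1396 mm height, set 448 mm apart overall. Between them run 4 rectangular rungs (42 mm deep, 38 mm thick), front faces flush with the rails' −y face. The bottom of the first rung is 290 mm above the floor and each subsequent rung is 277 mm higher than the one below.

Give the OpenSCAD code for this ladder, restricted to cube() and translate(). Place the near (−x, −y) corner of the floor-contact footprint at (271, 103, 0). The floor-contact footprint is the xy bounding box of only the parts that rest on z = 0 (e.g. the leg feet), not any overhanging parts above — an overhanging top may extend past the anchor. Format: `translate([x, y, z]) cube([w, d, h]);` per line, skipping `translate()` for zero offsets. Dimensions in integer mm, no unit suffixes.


translate([271, 103, 0]) cube([51, 42, 1396]);
translate([668, 103, 0]) cube([51, 42, 1396]);
translate([322, 103, 290]) cube([346, 42, 38]);
translate([322, 103, 567]) cube([346, 42, 38]);
translate([322, 103, 844]) cube([346, 42, 38]);
translate([322, 103, 1121]) cube([346, 42, 38]);


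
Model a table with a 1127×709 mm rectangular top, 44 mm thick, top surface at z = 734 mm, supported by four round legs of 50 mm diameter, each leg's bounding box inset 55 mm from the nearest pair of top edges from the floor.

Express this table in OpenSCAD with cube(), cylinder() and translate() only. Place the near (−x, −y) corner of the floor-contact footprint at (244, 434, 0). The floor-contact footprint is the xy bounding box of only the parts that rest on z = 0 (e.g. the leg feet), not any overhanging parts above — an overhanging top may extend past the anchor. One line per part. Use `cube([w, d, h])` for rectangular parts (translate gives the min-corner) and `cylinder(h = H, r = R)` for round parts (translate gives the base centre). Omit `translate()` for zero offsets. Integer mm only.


translate([189, 379, 690]) cube([1127, 709, 44]);
translate([269, 459, 0]) cylinder(h = 690, r = 25);
translate([1236, 459, 0]) cylinder(h = 690, r = 25);
translate([269, 1008, 0]) cylinder(h = 690, r = 25);
translate([1236, 1008, 0]) cylinder(h = 690, r = 25);


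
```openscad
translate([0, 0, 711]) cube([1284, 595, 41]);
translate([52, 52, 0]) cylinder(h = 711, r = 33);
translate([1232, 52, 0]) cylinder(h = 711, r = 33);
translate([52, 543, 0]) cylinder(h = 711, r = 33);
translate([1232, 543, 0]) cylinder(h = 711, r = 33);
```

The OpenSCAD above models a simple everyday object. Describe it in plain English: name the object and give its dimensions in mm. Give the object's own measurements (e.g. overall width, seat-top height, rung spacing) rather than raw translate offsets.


A rectangular dining table. The top is 1284×595×41 mm with its upper surface at z = 752 mm. It stands on four round legs of 66 mm diameter, each leg's bounding box inset 19 mm from the nearest pair of top edges, running from the floor to the underside of the top.


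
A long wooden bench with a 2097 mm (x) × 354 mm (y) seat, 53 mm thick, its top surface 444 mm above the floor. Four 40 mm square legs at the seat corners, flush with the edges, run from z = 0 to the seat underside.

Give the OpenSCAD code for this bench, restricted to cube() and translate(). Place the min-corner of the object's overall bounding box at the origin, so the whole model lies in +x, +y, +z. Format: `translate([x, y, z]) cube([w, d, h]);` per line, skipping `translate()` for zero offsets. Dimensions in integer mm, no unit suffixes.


// leg_h = 444 − 53 = 391
translate([0, 0, 391]) cube([2097, 354, 53]);
cube([40, 40, 391]);
translate([0, 314, 0]) cube([40, 40, 391]);
translate([2057, 0, 0]) cube([40, 40, 391]);
translate([2057, 314, 0]) cube([40, 40, 391]);


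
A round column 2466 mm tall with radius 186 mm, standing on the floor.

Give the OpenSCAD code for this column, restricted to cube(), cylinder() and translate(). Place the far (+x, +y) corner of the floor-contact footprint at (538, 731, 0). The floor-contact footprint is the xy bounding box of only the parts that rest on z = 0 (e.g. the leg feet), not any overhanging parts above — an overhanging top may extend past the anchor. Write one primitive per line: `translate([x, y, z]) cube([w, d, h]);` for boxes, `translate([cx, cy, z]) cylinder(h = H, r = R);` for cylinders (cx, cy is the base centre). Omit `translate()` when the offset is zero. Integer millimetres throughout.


translate([352, 545, 0]) cylinder(h = 2466, r = 186);


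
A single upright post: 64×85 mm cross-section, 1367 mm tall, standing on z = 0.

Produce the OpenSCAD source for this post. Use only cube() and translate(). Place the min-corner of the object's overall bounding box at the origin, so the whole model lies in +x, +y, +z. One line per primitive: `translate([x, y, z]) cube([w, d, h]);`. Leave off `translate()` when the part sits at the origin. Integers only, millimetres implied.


cube([64, 85, 1367]);


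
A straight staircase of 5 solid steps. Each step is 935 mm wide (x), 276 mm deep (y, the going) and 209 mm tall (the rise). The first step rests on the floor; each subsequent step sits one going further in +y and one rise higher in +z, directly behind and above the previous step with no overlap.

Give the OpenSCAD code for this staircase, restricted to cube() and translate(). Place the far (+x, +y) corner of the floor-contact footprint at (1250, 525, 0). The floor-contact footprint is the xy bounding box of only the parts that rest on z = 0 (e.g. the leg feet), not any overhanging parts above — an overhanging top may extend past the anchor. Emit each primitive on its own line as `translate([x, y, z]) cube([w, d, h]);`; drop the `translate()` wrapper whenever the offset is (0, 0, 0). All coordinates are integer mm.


translate([315, 249, 0]) cube([935, 276, 209]);
translate([315, 525, 209]) cube([935, 276, 209]);
translate([315, 801, 418]) cube([935, 276, 209]);
translate([315, 1077, 627]) cube([935, 276, 209]);
translate([315, 1353, 836]) cube([935, 276, 209]);


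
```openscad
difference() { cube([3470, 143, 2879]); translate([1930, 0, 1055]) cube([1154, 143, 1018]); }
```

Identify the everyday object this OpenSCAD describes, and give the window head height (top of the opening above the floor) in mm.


A wall with a window opening. The window head height is 2073 mm.

A wall with a rectangular opening subtracted — a window. Sill at z = 1055, opening 1018 mm tall, so the head is at 1055 + 1018 = 2073 mm.


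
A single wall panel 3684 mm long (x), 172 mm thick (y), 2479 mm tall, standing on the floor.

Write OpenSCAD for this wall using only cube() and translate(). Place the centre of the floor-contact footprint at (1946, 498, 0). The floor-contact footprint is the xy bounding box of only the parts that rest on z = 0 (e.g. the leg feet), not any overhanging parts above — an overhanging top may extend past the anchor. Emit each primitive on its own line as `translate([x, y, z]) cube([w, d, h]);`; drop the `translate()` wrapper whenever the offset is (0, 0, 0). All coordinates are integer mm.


translate([104, 412, 0]) cube([3684, 172, 2479]);


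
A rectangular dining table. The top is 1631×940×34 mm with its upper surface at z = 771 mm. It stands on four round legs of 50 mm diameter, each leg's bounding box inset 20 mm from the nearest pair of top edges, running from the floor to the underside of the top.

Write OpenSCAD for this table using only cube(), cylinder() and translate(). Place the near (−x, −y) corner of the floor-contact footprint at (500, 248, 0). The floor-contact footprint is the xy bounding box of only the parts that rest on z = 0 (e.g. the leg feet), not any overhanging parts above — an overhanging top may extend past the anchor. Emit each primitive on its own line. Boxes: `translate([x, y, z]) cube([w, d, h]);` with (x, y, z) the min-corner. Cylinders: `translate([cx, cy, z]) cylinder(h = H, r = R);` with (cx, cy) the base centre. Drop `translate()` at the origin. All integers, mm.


// leg_h = 771 - 34 = 737
translate([480, 228, 737]) cube([1631, 940, 34]);
translate([525, 273, 0]) cylinder(h = 737, r = 25);
translate([2066, 273, 0]) cylinder(h = 737, r = 25);
translate([525, 1123, 0]) cylinder(h = 737, r = 25);
translate([2066, 1123, 0]) cylinder(h = 737, r = 25);


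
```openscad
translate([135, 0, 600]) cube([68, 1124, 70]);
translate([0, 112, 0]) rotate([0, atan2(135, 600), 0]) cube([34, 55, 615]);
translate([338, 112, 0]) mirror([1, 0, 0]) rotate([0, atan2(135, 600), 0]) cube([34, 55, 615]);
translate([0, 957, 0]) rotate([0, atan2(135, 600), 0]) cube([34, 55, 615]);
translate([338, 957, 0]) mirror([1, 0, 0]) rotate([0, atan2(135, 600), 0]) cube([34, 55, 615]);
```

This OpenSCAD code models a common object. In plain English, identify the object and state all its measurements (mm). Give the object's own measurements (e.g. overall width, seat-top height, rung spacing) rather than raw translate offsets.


A sawhorse. A 68×1124×70 mm beam (x, y, z) sits on two A-frame leg pairs. Each pair is two raked legs of 34×55 mm section (55 mm along y) splaying symmetrically in x. Each leg rises 600 mm vertically over 135 mm of horizontal reach and is 615 mm long along its own axis. Every leg's outer bottom edge rests on the floor and its outer top edge meets a bottom edge of the beam — the left legs (tilting toward +x) meet the beam's −x bottom edge, the right legs (their mirror images, tilting toward −x) meet its +x bottom edge — so the leg tops tuck under the beam, the beam's underside is 600 mm above the floor, and the feet are 338 mm apart outside-to-outside with the beam centred between them. The two leg pairs are set in 112 mm from either end of the beam.


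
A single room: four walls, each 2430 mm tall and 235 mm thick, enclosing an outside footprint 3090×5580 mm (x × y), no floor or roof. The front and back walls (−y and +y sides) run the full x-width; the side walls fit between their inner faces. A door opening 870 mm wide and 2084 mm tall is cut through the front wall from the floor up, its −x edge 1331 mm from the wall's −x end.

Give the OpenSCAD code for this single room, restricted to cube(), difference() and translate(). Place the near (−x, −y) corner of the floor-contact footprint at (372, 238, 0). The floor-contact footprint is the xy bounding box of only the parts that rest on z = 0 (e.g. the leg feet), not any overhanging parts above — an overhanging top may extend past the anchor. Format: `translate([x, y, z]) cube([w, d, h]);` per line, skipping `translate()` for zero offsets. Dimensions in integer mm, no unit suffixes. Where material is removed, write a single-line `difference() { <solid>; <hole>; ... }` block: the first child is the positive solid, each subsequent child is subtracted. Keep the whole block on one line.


difference() { translate([372, 238, 0]) cube([3090, 235, 2430]); translate([1703, 238, 0]) cube([870, 235, 2084]); }
translate([372, 5583, 0]) cube([3090, 235, 2430]);
translate([372, 473, 0]) cube([235, 5110, 2430]);
translate([3227, 473, 0]) cube([235, 5110, 2430]);


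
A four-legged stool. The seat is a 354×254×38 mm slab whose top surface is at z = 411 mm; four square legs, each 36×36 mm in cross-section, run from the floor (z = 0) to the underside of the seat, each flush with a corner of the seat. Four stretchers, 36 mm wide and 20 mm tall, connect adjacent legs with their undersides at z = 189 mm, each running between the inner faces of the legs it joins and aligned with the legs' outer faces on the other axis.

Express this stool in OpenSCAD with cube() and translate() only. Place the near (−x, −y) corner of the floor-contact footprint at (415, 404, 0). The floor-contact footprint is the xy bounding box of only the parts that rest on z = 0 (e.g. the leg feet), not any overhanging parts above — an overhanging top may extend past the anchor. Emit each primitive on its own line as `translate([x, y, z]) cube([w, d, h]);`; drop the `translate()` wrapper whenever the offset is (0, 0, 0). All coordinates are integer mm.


translate([415, 404, 373]) cube([354, 254, 38]);
translate([415, 404, 0]) cube([36, 36, 373]);
translate([733, 404, 0]) cube([36, 36, 373]);
translate([415, 622, 0]) cube([36, 36, 373]);
translate([733, 622, 0]) cube([36, 36, 373]);
translate([451, 404, 189]) cube([282, 36, 20]);
translate([451, 622, 189]) cube([282, 36, 20]);
translate([415, 440, 189]) cube([36, 182, 20]);
translate([733, 440, 189]) cube([36, 182, 20]);


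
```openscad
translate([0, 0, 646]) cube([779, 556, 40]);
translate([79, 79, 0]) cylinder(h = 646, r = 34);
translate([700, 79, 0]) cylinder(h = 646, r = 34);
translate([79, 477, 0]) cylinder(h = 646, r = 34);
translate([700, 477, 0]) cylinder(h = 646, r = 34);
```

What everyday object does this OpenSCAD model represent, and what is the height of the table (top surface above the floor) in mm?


A table. The table height is 686 mm.

A 779×556×40 slab sits at z = 646 on four Ø68 mm round legs — a table. The top surface is at 646 + 40 = 686 mm.


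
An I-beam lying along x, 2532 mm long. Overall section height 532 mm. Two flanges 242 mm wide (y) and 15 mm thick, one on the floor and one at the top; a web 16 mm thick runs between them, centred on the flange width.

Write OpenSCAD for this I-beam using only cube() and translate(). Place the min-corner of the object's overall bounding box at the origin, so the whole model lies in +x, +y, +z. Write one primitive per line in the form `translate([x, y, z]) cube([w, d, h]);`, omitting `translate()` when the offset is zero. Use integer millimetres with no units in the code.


cube([2532, 242, 15]);
translate([0, 113, 15]) cube([2532, 16, 502]);
translate([0, 0, 517]) cube([2532, 242, 15]);


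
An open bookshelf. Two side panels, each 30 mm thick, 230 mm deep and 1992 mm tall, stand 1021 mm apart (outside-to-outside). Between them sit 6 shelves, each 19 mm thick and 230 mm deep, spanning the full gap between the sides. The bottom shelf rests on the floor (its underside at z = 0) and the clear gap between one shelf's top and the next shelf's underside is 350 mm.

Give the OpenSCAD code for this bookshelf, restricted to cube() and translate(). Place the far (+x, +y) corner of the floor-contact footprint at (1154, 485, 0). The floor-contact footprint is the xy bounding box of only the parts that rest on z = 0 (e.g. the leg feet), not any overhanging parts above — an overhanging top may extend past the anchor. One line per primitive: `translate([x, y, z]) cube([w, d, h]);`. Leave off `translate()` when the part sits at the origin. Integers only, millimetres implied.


translate([133, 255, 0]) cube([30, 230, 1992]);
translate([1124, 255, 0]) cube([30, 230, 1992]);
translate([163, 255, 0]) cube([961, 230, 19]);
translate([163, 255, 369]) cube([961, 230, 19]);
translate([163, 255, 738]) cube([961, 230, 19]);
translate([163, 255, 1107]) cube([961, 230, 19]);
translate([163, 255, 1476]) cube([961, 230, 19]);
translate([163, 255, 1845]) cube([961, 230, 19]);


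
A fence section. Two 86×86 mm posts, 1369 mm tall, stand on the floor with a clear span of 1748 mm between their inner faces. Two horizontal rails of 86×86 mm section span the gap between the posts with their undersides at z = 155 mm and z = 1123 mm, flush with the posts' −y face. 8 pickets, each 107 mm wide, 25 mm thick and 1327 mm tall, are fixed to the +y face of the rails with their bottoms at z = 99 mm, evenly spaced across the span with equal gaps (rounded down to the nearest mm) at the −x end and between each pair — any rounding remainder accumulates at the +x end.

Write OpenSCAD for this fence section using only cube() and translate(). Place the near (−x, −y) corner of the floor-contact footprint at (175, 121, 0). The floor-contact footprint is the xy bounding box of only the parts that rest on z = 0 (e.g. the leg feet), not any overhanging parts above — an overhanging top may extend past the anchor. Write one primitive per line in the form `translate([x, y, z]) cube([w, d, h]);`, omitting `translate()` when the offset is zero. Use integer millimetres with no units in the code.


translate([175, 121, 0]) cube([86, 86, 1369]);
translate([2009, 121, 0]) cube([86, 86, 1369]);
translate([261, 121, 155]) cube([1748, 86, 86]);
translate([261, 121, 1123]) cube([1748, 86, 86]);
translate([360, 207, 99]) cube([107, 25, 1327]);
translate([566, 207, 99]) cube([107, 25, 1327]);
translate([772, 207, 99]) cube([107, 25, 1327]);
translate([978, 207, 99]) cube([107, 25, 1327]);
translate([1184, 207, 99]) cube([107, 25, 1327]);
translate([1390, 207, 99]) cube([107, 25, 1327]);
translate([1596, 207, 99]) cube([107, 25, 1327]);
translate([1802, 207, 99]) cube([107, 25, 1327]);


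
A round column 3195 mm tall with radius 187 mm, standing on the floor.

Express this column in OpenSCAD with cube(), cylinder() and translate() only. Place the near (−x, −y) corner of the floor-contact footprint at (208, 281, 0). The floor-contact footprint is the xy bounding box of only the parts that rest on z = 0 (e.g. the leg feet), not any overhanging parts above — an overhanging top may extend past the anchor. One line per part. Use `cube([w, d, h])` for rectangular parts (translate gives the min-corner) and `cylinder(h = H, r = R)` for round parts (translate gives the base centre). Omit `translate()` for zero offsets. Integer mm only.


translate([395, 468, 0]) cylinder(h = 3195, r = 187);


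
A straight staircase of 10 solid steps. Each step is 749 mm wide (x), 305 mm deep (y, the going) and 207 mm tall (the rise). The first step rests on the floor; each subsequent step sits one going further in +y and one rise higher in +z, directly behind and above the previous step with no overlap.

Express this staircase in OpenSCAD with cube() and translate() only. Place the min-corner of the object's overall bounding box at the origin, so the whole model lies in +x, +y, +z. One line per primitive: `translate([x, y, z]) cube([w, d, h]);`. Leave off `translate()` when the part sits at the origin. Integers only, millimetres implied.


cube([749, 305, 207]);
translate([0, 305, 207]) cube([749, 305, 207]);
translate([0, 610, 414]) cube([749, 305, 207]);
translate([0, 915, 621]) cube([749, 305, 207]);
translate([0, 1220, 828]) cube([749, 305, 207]);
translate([0, 1525, 1035]) cube([749, 305, 207]);
translate([0, 1830, 1242]) cube([749, 305, 207]);
translate([0, 2135, 1449]) cube([749, 305, 207]);
translate([0, 2440, 1656]) cube([749, 305, 207]);
translate([0, 2745, 1863]) cube([749, 305, 207]);
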